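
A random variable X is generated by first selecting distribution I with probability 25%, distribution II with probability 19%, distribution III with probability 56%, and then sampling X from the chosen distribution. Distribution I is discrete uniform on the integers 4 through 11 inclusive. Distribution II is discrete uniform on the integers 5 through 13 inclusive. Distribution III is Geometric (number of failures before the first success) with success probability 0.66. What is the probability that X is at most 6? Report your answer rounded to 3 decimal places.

Conditional on each component, P(X ≤ 6): I: 0.375; II: 0.222222; III: 0.999475.
By total probability, P(X ≤ 6) = 0.25·0.375 + 0.19·0.222222 + 0.56·0.999475 = 0.695678.

0.696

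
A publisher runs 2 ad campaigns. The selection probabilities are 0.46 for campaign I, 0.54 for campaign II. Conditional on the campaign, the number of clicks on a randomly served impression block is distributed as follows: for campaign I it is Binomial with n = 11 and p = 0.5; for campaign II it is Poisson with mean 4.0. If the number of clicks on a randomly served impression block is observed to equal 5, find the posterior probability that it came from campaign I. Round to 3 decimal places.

0.551

Likelihoods P(X=5 | ·): I: 0.225586; II: 0.156293.
Posterior ∝ prior × likelihood. Numerator for I: 0.46·0.225586 = 0.10377.
Normalizing constant: 0.46·0.225586 + 0.54·0.156293 = 0.188168.
P(I | observation) = 0.10377 / 0.188168 = 0.551473.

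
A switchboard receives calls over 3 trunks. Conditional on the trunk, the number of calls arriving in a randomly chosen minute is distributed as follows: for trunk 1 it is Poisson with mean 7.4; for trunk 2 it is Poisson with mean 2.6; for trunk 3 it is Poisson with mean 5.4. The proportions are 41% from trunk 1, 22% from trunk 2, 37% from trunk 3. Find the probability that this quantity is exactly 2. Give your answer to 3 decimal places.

Conditional on each trunk, P(X = 2): 1: 0.0167361; 2: 0.251045; 3: 0.0658518.
By total probability, P(X = 2) = 0.41·0.0167361 + 0.22·0.251045 + 0.37·0.0658518 = 0.0864568.

0.086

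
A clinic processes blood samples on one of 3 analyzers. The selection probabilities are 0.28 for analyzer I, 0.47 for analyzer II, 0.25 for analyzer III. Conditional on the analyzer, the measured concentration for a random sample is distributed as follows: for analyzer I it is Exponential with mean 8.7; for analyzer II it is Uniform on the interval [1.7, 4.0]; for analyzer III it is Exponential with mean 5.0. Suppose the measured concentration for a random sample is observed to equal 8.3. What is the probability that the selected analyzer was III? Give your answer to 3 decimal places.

Likelihoods f(8.3 | ·): I: 0.0442745; II: 0; III: 0.0380278.
Posterior ∝ prior × likelihood. Numerator for III: 0.25·0.0380278 = 0.00950695.
Normalizing constant: 0.28·0.0442745 + 0.47·0 + 0.25·0.0380278 = 0.0219038.
P(III | observation) = 0.00950695 / 0.0219038 = 0.434032.

0.434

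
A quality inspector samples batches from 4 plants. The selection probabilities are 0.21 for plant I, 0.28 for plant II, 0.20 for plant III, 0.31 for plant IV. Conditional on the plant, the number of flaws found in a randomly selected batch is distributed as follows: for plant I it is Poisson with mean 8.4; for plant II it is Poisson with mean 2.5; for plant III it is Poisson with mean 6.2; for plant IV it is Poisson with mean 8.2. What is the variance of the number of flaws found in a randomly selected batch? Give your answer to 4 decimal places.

12.3335

Per component, I: μ=8.4, E[X²]=78.96; II: μ=2.5, E[X²]=8.75; III: μ=6.2, E[X²]=44.64; IV: μ=8.2, E[X²]=75.44.
E[X] = 0.21·8.4 + 0.28·2.5 + 0.2·6.2 + 0.31·8.2 = 6.246.
E[X²] = 0.21·78.96 + 0.28·8.75 + 0.2·44.64 + 0.31·75.44 = 51.346.
Var(X) = E[X²] − (E[X])² = 51.346 − 39.0125 = 12.3335.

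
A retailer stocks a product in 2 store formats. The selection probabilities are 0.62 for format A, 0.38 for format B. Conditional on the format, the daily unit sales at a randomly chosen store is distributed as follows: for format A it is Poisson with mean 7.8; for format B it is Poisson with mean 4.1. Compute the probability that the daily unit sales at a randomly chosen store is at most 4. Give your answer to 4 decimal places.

Conditional on each format, P(X ≤ 4): A: 0.11167; B: 0.609308.
By total probability, P(X ≤ 4) = 0.62·0.11167 + 0.38·0.609308 = 0.300772.

0.3008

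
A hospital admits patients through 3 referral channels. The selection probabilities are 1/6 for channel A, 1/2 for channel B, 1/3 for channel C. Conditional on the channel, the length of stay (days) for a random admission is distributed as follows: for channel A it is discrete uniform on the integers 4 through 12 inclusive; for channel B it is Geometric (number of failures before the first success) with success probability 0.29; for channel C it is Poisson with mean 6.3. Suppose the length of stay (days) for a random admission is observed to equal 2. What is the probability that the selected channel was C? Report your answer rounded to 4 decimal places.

0.1425

Likelihoods P(X=2 | ·): A: 0; B: 0.146189; C: 0.0364415.
Posterior ∝ prior × likelihood. Numerator for C: 0.333333·0.0364415 = 0.0121472.
Normalizing constant: 0.166667·0 + 0.5·0.146189 + 0.333333·0.0364415 = 0.0852417.
P(C | observation) = 0.0121472 / 0.0852417 = 0.142503.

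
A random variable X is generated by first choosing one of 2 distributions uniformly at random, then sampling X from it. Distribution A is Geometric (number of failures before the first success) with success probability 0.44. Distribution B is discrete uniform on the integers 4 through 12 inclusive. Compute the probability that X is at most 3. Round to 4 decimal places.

Conditional on each component, P(X ≤ 3): A: 0.901655; B: 0.
By total probability, P(X ≤ 3) = 0.5·0.901655 + 0.5·0 = 0.450828.

0.4508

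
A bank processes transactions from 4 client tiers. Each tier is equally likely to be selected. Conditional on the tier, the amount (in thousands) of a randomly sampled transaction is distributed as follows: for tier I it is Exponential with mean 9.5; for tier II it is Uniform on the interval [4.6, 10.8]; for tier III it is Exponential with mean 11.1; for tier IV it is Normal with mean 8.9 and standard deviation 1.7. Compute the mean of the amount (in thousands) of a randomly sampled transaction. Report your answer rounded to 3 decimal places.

Component means — I: 9.5; II: 7.7; III: 11.1; IV: 8.9.
E[X] = 0.25·9.5 + 0.25·7.7 + 0.25·11.1 + 0.25·8.9 = 9.3.

9.300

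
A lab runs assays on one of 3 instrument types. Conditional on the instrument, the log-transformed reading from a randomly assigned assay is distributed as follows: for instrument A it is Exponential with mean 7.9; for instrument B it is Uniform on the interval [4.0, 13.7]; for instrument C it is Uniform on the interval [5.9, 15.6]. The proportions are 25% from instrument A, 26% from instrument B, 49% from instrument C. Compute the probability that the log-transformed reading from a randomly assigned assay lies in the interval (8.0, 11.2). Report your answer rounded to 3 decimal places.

0.278

Conditional on each instrument, P(8.0 < X < 11.2): A: 0.120987; B: 0.329897; C: 0.329897.
By total probability, P(8.0 < X < 11.2) = 0.25·0.120987 + 0.26·0.329897 + 0.49·0.329897 = 0.277669.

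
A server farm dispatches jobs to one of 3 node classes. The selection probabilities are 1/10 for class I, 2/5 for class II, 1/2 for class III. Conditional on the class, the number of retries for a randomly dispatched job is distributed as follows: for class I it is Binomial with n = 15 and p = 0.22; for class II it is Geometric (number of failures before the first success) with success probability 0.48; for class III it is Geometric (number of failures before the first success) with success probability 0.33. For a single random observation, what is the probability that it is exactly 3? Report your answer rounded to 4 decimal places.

0.1012

Conditional on each class, P(X = 3): I: 0.245705; II: 0.0674918; III: 0.0992518.
By total probability, P(X = 3) = 0.1·0.245705 + 0.4·0.0674918 + 0.5·0.0992518 = 0.101193.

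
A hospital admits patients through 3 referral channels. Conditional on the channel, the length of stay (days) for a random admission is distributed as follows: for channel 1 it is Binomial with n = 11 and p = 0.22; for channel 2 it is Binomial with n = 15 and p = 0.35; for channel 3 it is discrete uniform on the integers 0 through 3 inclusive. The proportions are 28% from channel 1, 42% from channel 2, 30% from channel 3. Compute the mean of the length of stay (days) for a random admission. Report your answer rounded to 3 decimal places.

Component means — 1: 2.42; 2: 5.25; 3: 1.5.
E[X] = 0.28·2.42 + 0.42·5.25 + 0.3·1.5 = 3.3326.

3.333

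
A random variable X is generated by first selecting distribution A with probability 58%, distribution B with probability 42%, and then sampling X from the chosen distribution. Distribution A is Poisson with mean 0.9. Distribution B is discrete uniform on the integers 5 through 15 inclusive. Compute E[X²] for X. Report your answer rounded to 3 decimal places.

For each component E[X²] = Var + (mean)², giving A: 1.71; B: 110.
Overall E[X²] = 0.58·1.71 + 0.42·110 = 47.1918.

47.192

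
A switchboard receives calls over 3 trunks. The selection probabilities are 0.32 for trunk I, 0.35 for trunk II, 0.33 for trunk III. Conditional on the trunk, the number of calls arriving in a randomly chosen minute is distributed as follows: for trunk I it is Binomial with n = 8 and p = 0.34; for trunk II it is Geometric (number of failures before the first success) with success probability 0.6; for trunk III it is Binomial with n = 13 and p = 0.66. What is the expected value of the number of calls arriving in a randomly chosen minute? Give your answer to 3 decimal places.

Component means — I: 2.72; II: 0.666667; III: 8.58.
E[X] = 0.32·2.72 + 0.35·0.666667 + 0.33·8.58 = 3.93513.

3.935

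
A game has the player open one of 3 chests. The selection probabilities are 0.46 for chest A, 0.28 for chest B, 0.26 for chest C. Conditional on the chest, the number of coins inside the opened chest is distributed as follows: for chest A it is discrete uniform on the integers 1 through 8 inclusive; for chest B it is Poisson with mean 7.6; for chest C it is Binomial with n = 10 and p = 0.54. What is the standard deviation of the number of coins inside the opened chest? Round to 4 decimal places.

Per component, A: μ=4.5, E[X²]=25.5; B: μ=7.6, E[X²]=65.36; C: μ=5.4, E[X²]=31.644.
E[X] = 0.46·4.5 + 0.28·7.6 + 0.26·5.4 = 5.602.
E[X²] = 0.46·25.5 + 0.28·65.36 + 0.26·31.644 = 38.2582.
Var(X) = E[X²] − (E[X])² = 38.2582 − 31.3824 = 6.87584.
SD(X) = √6.87584 = 2.62218.

2.6222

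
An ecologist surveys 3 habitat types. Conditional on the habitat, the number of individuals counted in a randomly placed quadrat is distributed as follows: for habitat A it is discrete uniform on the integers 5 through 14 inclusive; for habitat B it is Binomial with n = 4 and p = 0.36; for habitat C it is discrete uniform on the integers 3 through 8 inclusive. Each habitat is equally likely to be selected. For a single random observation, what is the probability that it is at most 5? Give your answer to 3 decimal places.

Conditional on each habitat, P(X ≤ 5): A: 0.1; B: 1; C: 0.5.
By total probability, P(X ≤ 5) = 0.333333·0.1 + 0.333333·1 + 0.333333·0.5 = 0.533333.

0.533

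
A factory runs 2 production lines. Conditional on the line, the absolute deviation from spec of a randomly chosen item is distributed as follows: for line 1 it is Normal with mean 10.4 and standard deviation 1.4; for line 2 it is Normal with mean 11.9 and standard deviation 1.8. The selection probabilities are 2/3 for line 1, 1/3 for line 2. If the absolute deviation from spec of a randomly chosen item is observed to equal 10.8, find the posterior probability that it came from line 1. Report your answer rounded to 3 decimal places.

0.748

Likelihoods f(10.8 | ·): 1: 0.273562; 2: 0.183883.
Posterior ∝ prior × likelihood. Numerator for 1: 0.666667·0.273562 = 0.182375.
Normalizing constant: 0.666667·0.273562 + 0.333333·0.183883 = 0.243669.
P(1 | observation) = 0.182375 / 0.243669 = 0.748452.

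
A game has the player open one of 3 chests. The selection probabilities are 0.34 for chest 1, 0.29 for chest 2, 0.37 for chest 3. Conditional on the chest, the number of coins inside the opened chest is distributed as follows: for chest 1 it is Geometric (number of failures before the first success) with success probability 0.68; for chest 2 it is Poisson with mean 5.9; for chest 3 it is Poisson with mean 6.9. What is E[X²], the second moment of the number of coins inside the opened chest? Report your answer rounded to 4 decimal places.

For each component E[X²] = Var + (mean)², giving 1: 0.913495; 2: 40.71; 3: 54.51.
Overall E[X²] = 0.34·0.913495 + 0.29·40.71 + 0.37·54.51 = 32.2852.

32.2852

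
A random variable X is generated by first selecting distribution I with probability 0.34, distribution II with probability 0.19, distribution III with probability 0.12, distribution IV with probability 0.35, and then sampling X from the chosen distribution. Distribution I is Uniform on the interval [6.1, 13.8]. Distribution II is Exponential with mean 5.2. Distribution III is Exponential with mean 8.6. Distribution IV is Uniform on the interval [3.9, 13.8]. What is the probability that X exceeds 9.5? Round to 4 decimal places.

0.4122

Conditional on each component, P(X > 9.5): I: 0.558442; II: 0.160908; III: 0.331326; IV: 0.434343.
By total probability, P(X > 9.5) = 0.34·0.558442 + 0.19·0.160908 + 0.12·0.331326 + 0.35·0.434343 = 0.412222.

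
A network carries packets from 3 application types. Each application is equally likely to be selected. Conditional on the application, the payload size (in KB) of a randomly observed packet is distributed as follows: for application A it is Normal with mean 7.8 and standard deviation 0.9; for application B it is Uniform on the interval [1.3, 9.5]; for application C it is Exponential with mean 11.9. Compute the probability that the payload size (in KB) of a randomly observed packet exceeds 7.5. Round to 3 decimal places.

Conditional on each application, P(X > 7.5): A: 0.630559; B: 0.243902; C: 0.532458.
By total probability, P(X > 7.5) = 0.333333·0.630559 + 0.333333·0.243902 + 0.333333·0.532458 = 0.468973.

0.469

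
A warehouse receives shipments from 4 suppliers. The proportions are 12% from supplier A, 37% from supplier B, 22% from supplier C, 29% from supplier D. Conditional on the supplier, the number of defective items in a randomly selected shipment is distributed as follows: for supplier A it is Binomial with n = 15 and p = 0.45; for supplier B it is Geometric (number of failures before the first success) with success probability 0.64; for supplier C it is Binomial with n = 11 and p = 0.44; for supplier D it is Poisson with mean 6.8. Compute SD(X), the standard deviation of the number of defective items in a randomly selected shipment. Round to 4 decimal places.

Per component, A: μ=6.75, E[X²]=49.275; B: μ=0.5625, E[X²]=1.19531; C: μ=4.84, E[X²]=26.136; D: μ=6.8, E[X²]=53.04.
E[X] = 0.12·6.75 + 0.37·0.5625 + 0.22·4.84 + 0.29·6.8 = 4.05492.
E[X²] = 0.12·49.275 + 0.37·1.19531 + 0.22·26.136 + 0.29·53.04 = 27.4868.
Var(X) = E[X²] − (E[X])² = 27.4868 − 16.4424 = 11.0444.
SD(X) = √11.0444 = 3.32331.

3.3233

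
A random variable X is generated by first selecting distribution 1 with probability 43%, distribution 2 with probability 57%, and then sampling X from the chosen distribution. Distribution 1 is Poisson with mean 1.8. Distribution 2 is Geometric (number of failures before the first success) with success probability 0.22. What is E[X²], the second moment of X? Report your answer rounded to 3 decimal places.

For each component E[X²] = Var + (mean)², giving 1: 5.04; 2: 28.686.
Overall E[X²] = 0.43·5.04 + 0.57·28.686 = 18.5182.

18.518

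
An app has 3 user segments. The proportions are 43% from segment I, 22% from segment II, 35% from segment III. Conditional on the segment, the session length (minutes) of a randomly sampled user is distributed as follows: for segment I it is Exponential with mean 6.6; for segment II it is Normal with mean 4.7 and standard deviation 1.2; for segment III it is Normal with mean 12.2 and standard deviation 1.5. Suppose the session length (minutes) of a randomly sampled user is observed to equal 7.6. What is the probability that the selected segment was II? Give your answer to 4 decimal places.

0.1554

Likelihoods f(7.6 | ·): I: 0.0479026; II: 0.0179279; III: 0.00241362.
Posterior ∝ prior × likelihood. Numerator for II: 0.22·0.0179279 = 0.00394413.
Normalizing constant: 0.43·0.0479026 + 0.22·0.0179279 + 0.35·0.00241362 = 0.025387.
P(II | observation) = 0.00394413 / 0.025387 = 0.15536.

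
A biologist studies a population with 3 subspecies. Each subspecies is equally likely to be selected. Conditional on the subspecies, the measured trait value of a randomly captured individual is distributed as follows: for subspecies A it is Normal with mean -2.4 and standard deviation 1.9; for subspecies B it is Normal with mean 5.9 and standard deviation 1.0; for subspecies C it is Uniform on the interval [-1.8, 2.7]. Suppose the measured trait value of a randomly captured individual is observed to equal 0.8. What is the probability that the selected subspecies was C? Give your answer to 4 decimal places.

Likelihoods f(0.8 | ·): A: 0.0508398; B: 8.97244e-07; C: 0.222222.
Posterior ∝ prior × likelihood. Numerator for C: 0.333333·0.222222 = 0.0740741.
Normalizing constant: 0.333333·0.0508398 + 0.333333·8.97244e-07 + 0.333333·0.222222 = 0.091021.
P(C | observation) = 0.0740741 / 0.091021 = 0.813813.

0.8138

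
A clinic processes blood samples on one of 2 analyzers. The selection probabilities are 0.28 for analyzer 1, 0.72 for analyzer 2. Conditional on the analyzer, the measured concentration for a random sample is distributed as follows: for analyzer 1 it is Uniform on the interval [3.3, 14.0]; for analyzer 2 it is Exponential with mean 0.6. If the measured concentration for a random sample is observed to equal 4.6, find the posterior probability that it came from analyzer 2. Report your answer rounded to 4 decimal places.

Likelihoods f(4.6 | ·): 1: 0.0934579; 2: 0.000780293.
Posterior ∝ prior × likelihood. Numerator for 2: 0.72·0.000780293 = 0.000561811.
Normalizing constant: 0.28·0.0934579 + 0.72·0.000780293 = 0.02673.
P(2 | observation) = 0.000561811 / 0.02673 = 0.021018.

0.0210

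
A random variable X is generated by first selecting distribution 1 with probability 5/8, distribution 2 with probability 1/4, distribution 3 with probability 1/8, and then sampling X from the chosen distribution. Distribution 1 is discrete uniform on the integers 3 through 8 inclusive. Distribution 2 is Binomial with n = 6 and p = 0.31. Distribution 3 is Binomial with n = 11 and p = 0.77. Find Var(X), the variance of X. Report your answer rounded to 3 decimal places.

6.512

Per component, 1: μ=5.5, E[X²]=33.1667; 2: μ=1.86, E[X²]=4.743; 3: μ=8.47, E[X²]=73.689.
E[X] = 0.625·5.5 + 0.25·1.86 + 0.125·8.47 = 4.96125.
E[X²] = 0.625·33.1667 + 0.25·4.743 + 0.125·73.689 = 31.126.
Var(X) = E[X²] − (E[X])² = 31.126 − 24.614 = 6.51204.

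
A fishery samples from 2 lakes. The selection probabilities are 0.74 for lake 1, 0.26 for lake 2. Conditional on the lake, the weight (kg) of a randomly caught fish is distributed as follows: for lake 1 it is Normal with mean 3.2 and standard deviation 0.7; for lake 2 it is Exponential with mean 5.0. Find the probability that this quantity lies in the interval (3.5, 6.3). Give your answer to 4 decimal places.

0.3026

Conditional on each lake, P(3.5 < X < 6.3): 1: 0.334113; 2: 0.212931.
By total probability, P(3.5 < X < 6.3) = 0.74·0.334113 + 0.26·0.212931 = 0.302606.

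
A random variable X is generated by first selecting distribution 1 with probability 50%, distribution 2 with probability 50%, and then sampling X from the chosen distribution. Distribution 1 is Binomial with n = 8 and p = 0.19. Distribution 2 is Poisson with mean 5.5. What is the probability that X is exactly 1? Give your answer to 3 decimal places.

0.185

Conditional on each component, P(X = 1): 1: 0.347727; 2: 0.0224772.
By total probability, P(X = 1) = 0.5·0.347727 + 0.5·0.0224772 = 0.185102.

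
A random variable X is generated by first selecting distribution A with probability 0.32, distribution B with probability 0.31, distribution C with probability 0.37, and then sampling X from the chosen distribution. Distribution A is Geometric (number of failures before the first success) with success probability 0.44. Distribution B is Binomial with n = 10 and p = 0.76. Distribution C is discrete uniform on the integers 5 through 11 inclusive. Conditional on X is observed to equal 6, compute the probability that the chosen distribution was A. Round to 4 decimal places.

0.0439

Likelihoods P(X=6 | ·): A: 0.01357; B: 0.13426; C: 0.142857.
Posterior ∝ prior × likelihood. Numerator for A: 0.32·0.01357 = 0.00434241.
Normalizing constant: 0.32·0.01357 + 0.31·0.13426 + 0.37·0.142857 = 0.0988201.
P(A | observation) = 0.00434241 / 0.0988201 = 0.0439426.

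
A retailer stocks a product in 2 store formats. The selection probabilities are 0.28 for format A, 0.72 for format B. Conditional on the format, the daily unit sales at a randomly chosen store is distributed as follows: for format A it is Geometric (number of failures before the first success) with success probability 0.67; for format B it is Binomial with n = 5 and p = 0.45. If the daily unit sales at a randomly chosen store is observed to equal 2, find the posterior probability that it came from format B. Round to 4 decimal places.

Likelihoods P(X=2 | ·): A: 0.072963; B: 0.336909.
Posterior ∝ prior × likelihood. Numerator for B: 0.72·0.336909 = 0.242575.
Normalizing constant: 0.28·0.072963 + 0.72·0.336909 = 0.263004.
P(B | observation) = 0.242575 / 0.263004 = 0.922322.

0.9223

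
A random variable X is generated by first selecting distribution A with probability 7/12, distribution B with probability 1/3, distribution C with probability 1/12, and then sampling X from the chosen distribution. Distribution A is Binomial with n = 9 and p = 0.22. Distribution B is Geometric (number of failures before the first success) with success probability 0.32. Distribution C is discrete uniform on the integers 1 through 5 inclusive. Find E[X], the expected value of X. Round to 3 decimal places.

2.113

Component means — A: 1.98; B: 2.125; C: 3.
E[X] = 0.583333·1.98 + 0.333333·2.125 + 0.0833333·3 = 2.11333.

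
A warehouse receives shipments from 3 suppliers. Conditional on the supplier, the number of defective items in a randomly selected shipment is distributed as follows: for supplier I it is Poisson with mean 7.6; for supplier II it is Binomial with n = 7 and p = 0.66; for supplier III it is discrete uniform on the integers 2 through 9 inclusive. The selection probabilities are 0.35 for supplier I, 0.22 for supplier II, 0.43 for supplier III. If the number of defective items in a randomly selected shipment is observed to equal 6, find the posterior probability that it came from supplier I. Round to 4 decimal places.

Likelihoods P(X=6 | ·): I: 0.13394; II: 0.196716; III: 0.125.
Posterior ∝ prior × likelihood. Numerator for I: 0.35·0.13394 = 0.0468791.
Normalizing constant: 0.35·0.13394 + 0.22·0.196716 + 0.43·0.125 = 0.143907.
P(I | observation) = 0.0468791 / 0.143907 = 0.32576.

0.3258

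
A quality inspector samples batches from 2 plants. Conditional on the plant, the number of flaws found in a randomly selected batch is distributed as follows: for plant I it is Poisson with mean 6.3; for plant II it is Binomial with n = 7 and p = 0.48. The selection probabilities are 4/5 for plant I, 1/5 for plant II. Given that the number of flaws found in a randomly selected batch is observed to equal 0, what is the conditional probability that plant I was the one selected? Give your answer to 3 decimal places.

0.417

Likelihoods P(X=0 | ·): I: 0.0018363; II: 0.0102807.
Posterior ∝ prior × likelihood. Numerator for I: 0.8·0.0018363 = 0.00146904.
Normalizing constant: 0.8·0.0018363 + 0.2·0.0102807 = 0.00352519.
P(I | observation) = 0.00146904 / 0.00352519 = 0.416728.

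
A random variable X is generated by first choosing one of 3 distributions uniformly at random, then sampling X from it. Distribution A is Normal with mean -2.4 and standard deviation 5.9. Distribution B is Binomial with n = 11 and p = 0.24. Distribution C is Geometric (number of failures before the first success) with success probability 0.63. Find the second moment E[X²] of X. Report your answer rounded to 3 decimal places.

16.941

For each component E[X²] = Var + (mean)², giving A: 40.57; B: 8.976; C: 1.27715.
Overall E[X²] = 0.333333·40.57 + 0.333333·8.976 + 0.333333·1.27715 = 16.941.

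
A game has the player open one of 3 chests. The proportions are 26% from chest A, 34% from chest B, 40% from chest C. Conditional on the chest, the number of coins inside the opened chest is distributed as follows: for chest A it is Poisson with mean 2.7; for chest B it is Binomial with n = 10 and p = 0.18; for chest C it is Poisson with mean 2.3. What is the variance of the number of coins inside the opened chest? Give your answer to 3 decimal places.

Per component, A: μ=2.7, E[X²]=9.99; B: μ=1.8, E[X²]=4.716; C: μ=2.3, E[X²]=7.59.
E[X] = 0.26·2.7 + 0.34·1.8 + 0.4·2.3 = 2.234.
E[X²] = 0.26·9.99 + 0.34·4.716 + 0.4·7.59 = 7.23684.
Var(X) = E[X²] − (E[X])² = 7.23684 − 4.99076 = 2.24608.

2.246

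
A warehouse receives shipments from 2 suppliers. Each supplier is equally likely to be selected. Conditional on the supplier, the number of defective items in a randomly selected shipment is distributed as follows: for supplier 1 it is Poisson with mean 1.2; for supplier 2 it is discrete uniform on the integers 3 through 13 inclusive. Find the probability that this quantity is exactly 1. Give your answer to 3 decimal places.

Conditional on each supplier, P(X = 1): 1: 0.361433; 2: 0.
By total probability, P(X = 1) = 0.5·0.361433 + 0.5·0 = 0.180717.

0.181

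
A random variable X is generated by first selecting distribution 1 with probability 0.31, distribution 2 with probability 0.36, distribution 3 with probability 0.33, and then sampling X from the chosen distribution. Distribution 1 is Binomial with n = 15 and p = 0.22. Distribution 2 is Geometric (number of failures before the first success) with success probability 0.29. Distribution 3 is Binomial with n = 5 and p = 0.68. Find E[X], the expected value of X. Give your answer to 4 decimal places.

Component means — 1: 3.3; 2: 2.44828; 3: 3.4.
E[X] = 0.31·3.3 + 0.36·2.44828 + 0.33·3.4 = 3.02638.

3.0264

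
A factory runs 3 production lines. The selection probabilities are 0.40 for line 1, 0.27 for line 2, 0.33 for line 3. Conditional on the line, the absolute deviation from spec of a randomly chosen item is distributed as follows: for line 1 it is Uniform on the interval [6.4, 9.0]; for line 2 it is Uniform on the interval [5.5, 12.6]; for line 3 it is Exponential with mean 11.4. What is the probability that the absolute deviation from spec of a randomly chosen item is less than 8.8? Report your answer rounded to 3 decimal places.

Conditional on each line, P(X < 8.8): 1: 0.923077; 2: 0.464789; 3: 0.53788.
By total probability, P(X < 8.8) = 0.4·0.923077 + 0.27·0.464789 + 0.33·0.53788 = 0.672224.

0.672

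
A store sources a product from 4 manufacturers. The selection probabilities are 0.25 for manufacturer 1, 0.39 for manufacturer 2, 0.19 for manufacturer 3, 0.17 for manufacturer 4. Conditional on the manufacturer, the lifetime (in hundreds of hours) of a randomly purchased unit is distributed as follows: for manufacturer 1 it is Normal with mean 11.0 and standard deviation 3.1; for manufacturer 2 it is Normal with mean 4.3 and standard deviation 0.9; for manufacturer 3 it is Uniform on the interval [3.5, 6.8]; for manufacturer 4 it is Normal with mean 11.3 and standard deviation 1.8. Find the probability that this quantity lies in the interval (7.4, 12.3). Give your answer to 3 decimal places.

0.253

Conditional on each manufacturer, P(7.4 < X < 12.3): 1: 0.53976; 2: 0.000286117; 3: 0; 4: 0.695612.
By total probability, P(7.4 < X < 12.3) = 0.25·0.53976 + 0.39·0.000286117 + 0.19·0 + 0.17·0.695612 = 0.253306.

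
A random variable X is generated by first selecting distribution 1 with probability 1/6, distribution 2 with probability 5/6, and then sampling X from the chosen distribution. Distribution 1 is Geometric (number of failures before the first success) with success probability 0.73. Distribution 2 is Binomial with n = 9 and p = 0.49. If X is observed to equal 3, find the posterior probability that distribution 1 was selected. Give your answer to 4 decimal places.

0.0163

Likelihoods P(X=3 | ·): 1: 0.0143686; 2: 0.173896.
Posterior ∝ prior × likelihood. Numerator for 1: 0.166667·0.0143686 = 0.00239477.
Normalizing constant: 0.166667·0.0143686 + 0.833333·0.173896 = 0.147308.
P(1 | observation) = 0.00239477 / 0.147308 = 0.0162569.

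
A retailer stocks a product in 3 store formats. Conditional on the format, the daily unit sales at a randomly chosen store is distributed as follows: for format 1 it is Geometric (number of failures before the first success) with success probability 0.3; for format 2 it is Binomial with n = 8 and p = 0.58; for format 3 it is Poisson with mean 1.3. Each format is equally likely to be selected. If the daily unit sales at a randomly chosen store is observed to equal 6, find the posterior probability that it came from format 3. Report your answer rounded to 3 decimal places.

Likelihoods P(X=6 | ·): 1: 0.0352947; 2: 0.188029; 3: 0.00182703.
Posterior ∝ prior × likelihood. Numerator for 3: 0.333333·0.00182703 = 0.000609009.
Normalizing constant: 0.333333·0.0352947 + 0.333333·0.188029 + 0.333333·0.00182703 = 0.0750502.
P(3 | observation) = 0.000609009 / 0.0750502 = 0.00811468.

0.008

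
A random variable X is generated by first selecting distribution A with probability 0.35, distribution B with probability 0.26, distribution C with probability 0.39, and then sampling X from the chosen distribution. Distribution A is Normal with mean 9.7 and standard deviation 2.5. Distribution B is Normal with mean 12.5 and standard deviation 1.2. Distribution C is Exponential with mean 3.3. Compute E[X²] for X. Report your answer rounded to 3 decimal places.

For each component E[X²] = Var + (mean)², giving A: 100.34; B: 157.69; C: 21.78.
Overall E[X²] = 0.35·100.34 + 0.26·157.69 + 0.39·21.78 = 84.6126.

84.613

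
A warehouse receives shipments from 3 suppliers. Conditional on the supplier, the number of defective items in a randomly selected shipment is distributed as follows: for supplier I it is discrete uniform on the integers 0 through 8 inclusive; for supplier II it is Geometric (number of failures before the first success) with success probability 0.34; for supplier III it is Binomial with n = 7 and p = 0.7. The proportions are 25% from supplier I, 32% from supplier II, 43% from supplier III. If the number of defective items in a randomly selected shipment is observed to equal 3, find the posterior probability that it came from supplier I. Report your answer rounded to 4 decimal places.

0.2754

Likelihoods P(X=3 | ·): I: 0.111111; II: 0.0977486; III: 0.0972405.
Posterior ∝ prior × likelihood. Numerator for I: 0.25·0.111111 = 0.0277778.
Normalizing constant: 0.25·0.111111 + 0.32·0.0977486 + 0.43·0.0972405 = 0.100871.
P(I | observation) = 0.0277778 / 0.100871 = 0.27538.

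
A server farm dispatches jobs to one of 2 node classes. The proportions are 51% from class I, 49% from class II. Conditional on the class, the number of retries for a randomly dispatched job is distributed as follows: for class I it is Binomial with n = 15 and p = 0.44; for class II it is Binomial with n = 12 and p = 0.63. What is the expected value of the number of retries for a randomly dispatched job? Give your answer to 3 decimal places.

7.070

Component means — I: 6.6; II: 7.56.
E[X] = 0.51·6.6 + 0.49·7.56 = 7.0704.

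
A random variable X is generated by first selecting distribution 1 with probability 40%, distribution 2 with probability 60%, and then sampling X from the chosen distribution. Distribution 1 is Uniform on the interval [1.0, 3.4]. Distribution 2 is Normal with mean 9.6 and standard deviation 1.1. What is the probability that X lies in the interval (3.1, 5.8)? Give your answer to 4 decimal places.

Conditional on each component, P(3.1 < X < 5.8): 1: 0.125; 2: 0.000275609.
By total probability, P(3.1 < X < 5.8) = 0.4·0.125 + 0.6·0.000275609 = 0.0501654.

0.0502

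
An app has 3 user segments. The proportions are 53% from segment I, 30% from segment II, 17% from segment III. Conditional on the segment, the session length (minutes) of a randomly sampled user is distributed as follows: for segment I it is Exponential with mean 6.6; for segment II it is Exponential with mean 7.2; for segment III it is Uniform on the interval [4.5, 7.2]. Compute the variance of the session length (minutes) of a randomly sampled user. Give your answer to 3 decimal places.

Per component, I: μ=6.6, E[X²]=87.12; II: μ=7.2, E[X²]=103.68; III: μ=5.85, E[X²]=34.83.
E[X] = 0.53·6.6 + 0.3·7.2 + 0.17·5.85 = 6.6525.
E[X²] = 0.53·87.12 + 0.3·103.68 + 0.17·34.83 = 83.1987.
Var(X) = E[X²] − (E[X])² = 83.1987 − 44.2558 = 38.9429.

38.943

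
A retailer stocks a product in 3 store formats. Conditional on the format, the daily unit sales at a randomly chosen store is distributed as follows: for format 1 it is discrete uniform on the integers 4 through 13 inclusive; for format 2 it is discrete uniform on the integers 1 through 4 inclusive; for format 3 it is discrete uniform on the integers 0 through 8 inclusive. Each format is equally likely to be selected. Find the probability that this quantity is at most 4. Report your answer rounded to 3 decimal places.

0.552

Conditional on each format, P(X ≤ 4): 1: 0.1; 2: 1; 3: 0.555556.
By total probability, P(X ≤ 4) = 0.333333·0.1 + 0.333333·1 + 0.333333·0.555556 = 0.551852.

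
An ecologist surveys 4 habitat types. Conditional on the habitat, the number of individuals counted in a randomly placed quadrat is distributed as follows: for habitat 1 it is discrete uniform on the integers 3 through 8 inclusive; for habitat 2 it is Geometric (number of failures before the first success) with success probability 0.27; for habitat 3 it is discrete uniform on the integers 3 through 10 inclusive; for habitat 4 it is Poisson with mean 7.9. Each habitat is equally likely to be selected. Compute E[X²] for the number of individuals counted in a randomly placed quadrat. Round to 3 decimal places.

42.075

For each component E[X²] = Var + (mean)², giving 1: 33.1667; 2: 17.3237; 3: 47.5; 4: 70.31.
Overall E[X²] = 0.25·33.1667 + 0.25·17.3237 + 0.25·47.5 + 0.25·70.31 = 42.0751.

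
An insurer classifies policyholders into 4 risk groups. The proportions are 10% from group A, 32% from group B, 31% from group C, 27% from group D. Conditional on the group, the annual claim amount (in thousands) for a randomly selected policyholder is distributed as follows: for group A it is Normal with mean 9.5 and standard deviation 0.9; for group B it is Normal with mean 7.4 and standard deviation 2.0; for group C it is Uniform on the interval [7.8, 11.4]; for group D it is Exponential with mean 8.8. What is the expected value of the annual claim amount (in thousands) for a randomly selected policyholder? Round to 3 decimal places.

Component means — A: 9.5; B: 7.4; C: 9.6; D: 8.8.
E[X] = 0.1·9.5 + 0.32·7.4 + 0.31·9.6 + 0.27·8.8 = 8.67.

8.670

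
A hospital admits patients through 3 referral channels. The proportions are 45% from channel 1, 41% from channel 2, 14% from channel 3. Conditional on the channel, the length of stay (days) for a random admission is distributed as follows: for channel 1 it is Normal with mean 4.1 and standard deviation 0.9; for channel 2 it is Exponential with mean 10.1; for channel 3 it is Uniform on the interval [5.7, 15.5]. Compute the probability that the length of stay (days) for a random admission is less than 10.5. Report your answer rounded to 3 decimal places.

0.784

Conditional on each channel, P(X < 10.5): 1: 1; 2: 0.646405; 3: 0.489796.
By total probability, P(X < 10.5) = 0.45·1 + 0.41·0.646405 + 0.14·0.489796 = 0.783598.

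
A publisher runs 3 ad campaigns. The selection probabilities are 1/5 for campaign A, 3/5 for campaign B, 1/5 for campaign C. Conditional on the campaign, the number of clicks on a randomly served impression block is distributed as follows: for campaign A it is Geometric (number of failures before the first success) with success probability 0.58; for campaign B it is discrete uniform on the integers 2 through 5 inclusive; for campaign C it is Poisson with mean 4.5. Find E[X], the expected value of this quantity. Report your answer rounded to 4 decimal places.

Component means — A: 0.724138; B: 3.5; C: 4.5.
E[X] = 0.2·0.724138 + 0.6·3.5 + 0.2·4.5 = 3.14483.

3.1448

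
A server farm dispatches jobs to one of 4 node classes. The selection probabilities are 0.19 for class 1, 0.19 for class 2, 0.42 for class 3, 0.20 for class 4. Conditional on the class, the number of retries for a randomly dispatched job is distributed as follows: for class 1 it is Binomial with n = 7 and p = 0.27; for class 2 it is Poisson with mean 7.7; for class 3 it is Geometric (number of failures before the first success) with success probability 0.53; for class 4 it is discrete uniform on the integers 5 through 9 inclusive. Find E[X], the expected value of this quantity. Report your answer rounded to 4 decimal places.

3.5946

Component means — 1: 1.89; 2: 7.7; 3: 0.886792; 4: 7.
E[X] = 0.19·1.89 + 0.19·7.7 + 0.42·0.886792 + 0.2·7 = 3.59455.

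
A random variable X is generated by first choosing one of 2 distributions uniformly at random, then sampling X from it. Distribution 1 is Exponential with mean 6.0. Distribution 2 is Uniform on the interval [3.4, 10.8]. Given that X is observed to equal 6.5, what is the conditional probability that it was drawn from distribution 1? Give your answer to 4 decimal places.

0.2945

Likelihoods f(6.5 | ·): 1: 0.0564109; 2: 0.135135.
Posterior ∝ prior × likelihood. Numerator for 1: 0.5·0.0564109 = 0.0282055.
Normalizing constant: 0.5·0.0564109 + 0.5·0.135135 = 0.095773.
P(1 | observation) = 0.0282055 / 0.095773 = 0.294503.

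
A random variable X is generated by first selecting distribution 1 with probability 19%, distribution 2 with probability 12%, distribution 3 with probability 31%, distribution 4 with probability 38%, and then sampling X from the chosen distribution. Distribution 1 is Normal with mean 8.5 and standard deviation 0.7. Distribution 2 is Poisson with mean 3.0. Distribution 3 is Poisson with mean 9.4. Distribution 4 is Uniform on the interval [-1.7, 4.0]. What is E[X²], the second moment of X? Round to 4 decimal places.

For each component E[X²] = Var + (mean)², giving 1: 72.74; 2: 12; 3: 97.76; 4: 4.03.
Overall E[X²] = 0.19·72.74 + 0.12·12 + 0.31·97.76 + 0.38·4.03 = 47.0976.

47.0976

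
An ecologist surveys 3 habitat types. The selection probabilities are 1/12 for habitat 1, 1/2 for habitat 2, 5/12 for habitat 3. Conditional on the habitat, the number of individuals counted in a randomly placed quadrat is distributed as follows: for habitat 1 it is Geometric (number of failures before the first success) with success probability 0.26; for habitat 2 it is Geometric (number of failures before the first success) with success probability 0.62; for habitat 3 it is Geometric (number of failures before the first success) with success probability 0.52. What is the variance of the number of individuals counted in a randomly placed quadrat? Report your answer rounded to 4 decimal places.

Per component, 1: μ=2.84615, E[X²]=19.0473; 2: μ=0.612903, E[X²]=1.3642; 3: μ=0.923077, E[X²]=2.62722.
E[X] = 0.0833333·2.84615 + 0.5·0.612903 + 0.416667·0.923077 = 0.928246.
E[X²] = 0.0833333·19.0473 + 0.5·1.3642 + 0.416667·2.62722 = 3.36405.
Var(X) = E[X²] − (E[X])² = 3.36405 − 0.861642 = 2.50241.

2.5024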